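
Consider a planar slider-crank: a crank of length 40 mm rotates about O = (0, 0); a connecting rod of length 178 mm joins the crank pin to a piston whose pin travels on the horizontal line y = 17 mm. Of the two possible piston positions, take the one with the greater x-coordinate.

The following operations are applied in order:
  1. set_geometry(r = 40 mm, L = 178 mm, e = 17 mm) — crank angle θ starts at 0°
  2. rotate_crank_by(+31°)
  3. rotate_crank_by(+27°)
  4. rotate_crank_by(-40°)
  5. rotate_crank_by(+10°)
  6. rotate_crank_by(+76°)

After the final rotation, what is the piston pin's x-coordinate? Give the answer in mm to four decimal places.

166.9817

set_geometry: r = 40 mm, L = 178 mm, e = 17 mm; θ ← 0°
rotate_crank_by(+31°): θ ← 0° +31° = 31°
rotate_crank_by(+27°): θ ← 31° +27° = 58°
rotate_crank_by(-40°): θ ← 58° -40° = 18°
rotate_crank_by(+10°): θ ← 18° +10° = 28°
rotate_crank_by(+76°): θ ← 28° +76° = 104°
crank pin P = (r cos θ, r sin θ) = (-9.676876, 38.811829)
h = r sin θ − e = 38.811829 − 17 = 21.811829
x = r cos θ + √(L² − h²) = -9.676876 + √(31684.0 − 475.7559) = -9.676876 + 176.658552 = 166.981677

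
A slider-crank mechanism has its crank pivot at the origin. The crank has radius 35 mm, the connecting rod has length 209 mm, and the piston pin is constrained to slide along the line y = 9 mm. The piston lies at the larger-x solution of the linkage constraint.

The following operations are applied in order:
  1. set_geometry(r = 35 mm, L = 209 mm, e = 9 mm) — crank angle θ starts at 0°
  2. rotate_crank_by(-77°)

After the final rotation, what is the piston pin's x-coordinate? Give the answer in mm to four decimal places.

set_geometry: r = 35 mm, L = 209 mm, e = 9 mm; θ ← 0°
rotate_crank_by(-77°): θ ← 0° -77° = -77°
crank pin P = (r cos θ, r sin θ) = (7.873287, -34.102952)
h = r sin θ − e = -34.102952 − 9 = -43.102952
x = r cos θ + √(L² − h²) = 7.873287 + √(43681.0 − 1857.8645) = 7.873287 + 204.507055 = 212.380342

212.3803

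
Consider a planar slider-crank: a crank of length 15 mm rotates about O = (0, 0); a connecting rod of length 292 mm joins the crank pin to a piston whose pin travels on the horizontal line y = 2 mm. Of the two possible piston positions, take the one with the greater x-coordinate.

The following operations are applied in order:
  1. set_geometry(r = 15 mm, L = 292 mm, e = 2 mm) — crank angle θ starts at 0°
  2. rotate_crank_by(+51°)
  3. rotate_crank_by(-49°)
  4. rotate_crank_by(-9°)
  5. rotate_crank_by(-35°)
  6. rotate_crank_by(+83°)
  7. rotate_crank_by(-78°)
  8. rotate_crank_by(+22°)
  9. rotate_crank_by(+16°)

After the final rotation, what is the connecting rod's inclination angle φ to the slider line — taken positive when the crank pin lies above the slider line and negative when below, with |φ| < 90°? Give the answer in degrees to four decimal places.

set_geometry: r = 15 mm, L = 292 mm, e = 2 mm; θ ← 0°
rotate_crank_by(+51°): θ ← 0° +51° = 51°
rotate_crank_by(-49°): θ ← 51° -49° = 2°
rotate_crank_by(-9°): θ ← 2° -9° = -7°
rotate_crank_by(-35°): θ ← -7° -35° = -42°
rotate_crank_by(+83°): θ ← -42° +83° = 41°
rotate_crank_by(-78°): θ ← 41° -78° = -37°
rotate_crank_by(+22°): θ ← -37° +22° = -15°
rotate_crank_by(+16°): θ ← -15° +16° = 1°
crank pin P = (r cos θ, r sin θ) = (14.997715, 0.261786)
h = r sin θ − e = 0.261786 − 2 = -1.738214
sin φ = h / L = -1.738214 / 292 = -0.00595279
φ = arcsin(-0.00595279) = -0.341072°

-0.3411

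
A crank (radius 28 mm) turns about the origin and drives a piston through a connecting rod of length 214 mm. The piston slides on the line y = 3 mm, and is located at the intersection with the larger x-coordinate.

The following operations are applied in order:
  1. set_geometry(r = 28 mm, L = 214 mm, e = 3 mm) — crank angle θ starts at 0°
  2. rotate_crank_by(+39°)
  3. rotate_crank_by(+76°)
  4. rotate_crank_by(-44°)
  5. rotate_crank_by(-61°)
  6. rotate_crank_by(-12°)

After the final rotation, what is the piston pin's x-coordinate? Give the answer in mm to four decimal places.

set_geometry: r = 28 mm, L = 214 mm, e = 3 mm; θ ← 0°
rotate_crank_by(+39°): θ ← 0° +39° = 39°
rotate_crank_by(+76°): θ ← 39° +76° = 115°
rotate_crank_by(-44°): θ ← 115° -44° = 71°
rotate_crank_by(-61°): θ ← 71° -61° = 10°
rotate_crank_by(-12°): θ ← 10° -12° = -2°
crank pin P = (r cos θ, r sin θ) = (27.982943, -0.977186)
h = r sin θ − e = -0.977186 − 3 = -3.977186
x = r cos θ + √(L² − h²) = 27.982943 + √(45796.0 − 15.8180) = 27.982943 + 213.963039 = 241.945982

241.9460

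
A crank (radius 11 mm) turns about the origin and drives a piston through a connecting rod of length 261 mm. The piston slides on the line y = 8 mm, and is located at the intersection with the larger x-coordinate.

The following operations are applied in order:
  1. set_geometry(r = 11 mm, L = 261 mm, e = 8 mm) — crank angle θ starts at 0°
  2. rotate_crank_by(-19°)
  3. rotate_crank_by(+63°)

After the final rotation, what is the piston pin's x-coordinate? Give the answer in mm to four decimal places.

268.9125

set_geometry: r = 11 mm, L = 261 mm, e = 8 mm; θ ← 0°
rotate_crank_by(-19°): θ ← 0° -19° = -19°
rotate_crank_by(+63°): θ ← -19° +63° = 44°
crank pin P = (r cos θ, r sin θ) = (7.912738, 7.641242)
h = r sin θ − e = 7.641242 − 8 = -0.358758
x = r cos θ + √(L² − h²) = 7.912738 + √(68121.0 − 0.1287) = 7.912738 + 260.999753 = 268.912491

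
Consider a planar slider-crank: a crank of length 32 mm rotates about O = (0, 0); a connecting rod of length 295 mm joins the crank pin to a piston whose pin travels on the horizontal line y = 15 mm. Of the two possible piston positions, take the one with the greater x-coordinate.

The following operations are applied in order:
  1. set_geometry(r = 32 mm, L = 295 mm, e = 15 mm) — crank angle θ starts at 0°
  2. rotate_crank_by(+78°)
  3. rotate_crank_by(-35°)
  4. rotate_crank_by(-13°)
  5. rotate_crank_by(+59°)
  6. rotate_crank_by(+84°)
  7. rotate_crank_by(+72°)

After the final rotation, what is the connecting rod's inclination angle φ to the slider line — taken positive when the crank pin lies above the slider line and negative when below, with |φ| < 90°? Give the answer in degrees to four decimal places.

-8.5782

set_geometry: r = 32 mm, L = 295 mm, e = 15 mm; θ ← 0°
rotate_crank_by(+78°): θ ← 0° +78° = 78°
rotate_crank_by(-35°): θ ← 78° -35° = 43°
rotate_crank_by(-13°): θ ← 43° -13° = 30°
rotate_crank_by(+59°): θ ← 30° +59° = 89°
rotate_crank_by(+84°): θ ← 89° +84° = 173°
rotate_crank_by(+72°): θ ← 173° +72° = 245°
crank pin P = (r cos θ, r sin θ) = (-13.523784, -29.001849)
h = r sin θ − e = -29.001849 − 15 = -44.001849
sin φ = h / L = -44.001849 / 295 = -0.14915881
φ = arcsin(-0.14915881) = -8.578182°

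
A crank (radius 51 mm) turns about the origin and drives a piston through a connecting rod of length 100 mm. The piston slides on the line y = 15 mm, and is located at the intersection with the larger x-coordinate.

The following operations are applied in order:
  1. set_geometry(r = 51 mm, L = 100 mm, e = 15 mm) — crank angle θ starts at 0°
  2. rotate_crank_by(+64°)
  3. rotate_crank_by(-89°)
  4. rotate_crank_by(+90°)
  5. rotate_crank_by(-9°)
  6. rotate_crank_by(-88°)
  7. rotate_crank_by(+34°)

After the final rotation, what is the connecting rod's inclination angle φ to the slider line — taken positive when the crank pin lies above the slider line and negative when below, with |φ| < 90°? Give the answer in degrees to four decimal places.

set_geometry: r = 51 mm, L = 100 mm, e = 15 mm; θ ← 0°
rotate_crank_by(+64°): θ ← 0° +64° = 64°
rotate_crank_by(-89°): θ ← 64° -89° = -25°
rotate_crank_by(+90°): θ ← -25° +90° = 65°
rotate_crank_by(-9°): θ ← 65° -9° = 56°
rotate_crank_by(-88°): θ ← 56° -88° = -32°
rotate_crank_by(+34°): θ ← -32° +34° = 2°
crank pin P = (r cos θ, r sin θ) = (50.968932, 1.779874)
h = r sin θ − e = 1.779874 − 15 = -13.220126
sin φ = h / L = -13.220126 / 100 = -0.13220126
φ = arcsin(-0.13220126) = -7.596813°

-7.5968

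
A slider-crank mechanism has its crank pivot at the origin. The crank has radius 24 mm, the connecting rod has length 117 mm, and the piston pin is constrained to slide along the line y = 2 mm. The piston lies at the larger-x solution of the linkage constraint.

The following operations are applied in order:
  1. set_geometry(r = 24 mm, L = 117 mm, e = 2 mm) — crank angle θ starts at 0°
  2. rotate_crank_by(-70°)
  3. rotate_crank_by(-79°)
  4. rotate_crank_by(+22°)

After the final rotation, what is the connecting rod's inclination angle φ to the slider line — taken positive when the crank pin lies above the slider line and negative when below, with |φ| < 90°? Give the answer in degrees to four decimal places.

set_geometry: r = 24 mm, L = 117 mm, e = 2 mm; θ ← 0°
rotate_crank_by(-70°): θ ← 0° -70° = -70°
rotate_crank_by(-79°): θ ← -70° -79° = -149°
rotate_crank_by(+22°): θ ← -149° +22° = -127°
crank pin P = (r cos θ, r sin θ) = (-14.443561, -19.167252)
h = r sin θ − e = -19.167252 − 2 = -21.167252
sin φ = h / L = -21.167252 / 117 = -0.18091669
φ = arcsin(-0.18091669) = -10.423159°

-10.4232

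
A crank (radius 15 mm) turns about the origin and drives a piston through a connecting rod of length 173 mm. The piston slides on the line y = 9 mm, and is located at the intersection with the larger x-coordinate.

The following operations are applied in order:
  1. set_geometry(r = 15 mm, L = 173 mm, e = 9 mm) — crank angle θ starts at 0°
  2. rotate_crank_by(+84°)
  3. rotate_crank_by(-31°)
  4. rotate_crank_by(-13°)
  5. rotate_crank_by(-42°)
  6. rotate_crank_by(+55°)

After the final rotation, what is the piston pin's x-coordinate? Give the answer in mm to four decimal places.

182.0016

set_geometry: r = 15 mm, L = 173 mm, e = 9 mm; θ ← 0°
rotate_crank_by(+84°): θ ← 0° +84° = 84°
rotate_crank_by(-31°): θ ← 84° -31° = 53°
rotate_crank_by(-13°): θ ← 53° -13° = 40°
rotate_crank_by(-42°): θ ← 40° -42° = -2°
rotate_crank_by(+55°): θ ← -2° +55° = 53°
crank pin P = (r cos θ, r sin θ) = (9.027225, 11.979533)
h = r sin θ − e = 11.979533 − 9 = 2.979533
x = r cos θ + √(L² − h²) = 9.027225 + √(29929.0 − 8.8776) = 9.027225 + 172.974340 = 182.001566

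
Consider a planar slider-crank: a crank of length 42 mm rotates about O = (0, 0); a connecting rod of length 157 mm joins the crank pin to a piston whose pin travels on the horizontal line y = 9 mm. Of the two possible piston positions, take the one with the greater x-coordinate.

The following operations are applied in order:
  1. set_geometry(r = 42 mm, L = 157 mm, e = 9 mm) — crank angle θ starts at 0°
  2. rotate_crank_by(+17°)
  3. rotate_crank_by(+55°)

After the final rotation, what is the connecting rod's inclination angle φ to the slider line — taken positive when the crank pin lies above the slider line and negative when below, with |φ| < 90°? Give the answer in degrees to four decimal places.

set_geometry: r = 42 mm, L = 157 mm, e = 9 mm; θ ← 0°
rotate_crank_by(+17°): θ ← 0° +17° = 17°
rotate_crank_by(+55°): θ ← 17° +55° = 72°
crank pin P = (r cos θ, r sin θ) = (12.978714, 39.944374)
h = r sin θ − e = 39.944374 − 9 = 30.944374
sin φ = h / L = 30.944374 / 157 = 0.19709792
φ = arcsin(0.19709792) = 11.367304°

11.3673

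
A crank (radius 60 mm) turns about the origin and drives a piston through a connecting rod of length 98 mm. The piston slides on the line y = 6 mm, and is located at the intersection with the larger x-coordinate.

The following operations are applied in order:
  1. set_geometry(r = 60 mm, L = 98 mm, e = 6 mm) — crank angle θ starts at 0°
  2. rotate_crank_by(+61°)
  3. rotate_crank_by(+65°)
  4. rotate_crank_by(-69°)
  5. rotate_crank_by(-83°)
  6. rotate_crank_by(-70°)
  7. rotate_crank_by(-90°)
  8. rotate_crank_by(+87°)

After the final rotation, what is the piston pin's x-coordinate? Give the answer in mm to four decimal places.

set_geometry: r = 60 mm, L = 98 mm, e = 6 mm; θ ← 0°
rotate_crank_by(+61°): θ ← 0° +61° = 61°
rotate_crank_by(+65°): θ ← 61° +65° = 126°
rotate_crank_by(-69°): θ ← 126° -69° = 57°
rotate_crank_by(-83°): θ ← 57° -83° = -26°
rotate_crank_by(-70°): θ ← -26° -70° = -96°
rotate_crank_by(-90°): θ ← -96° -90° = -186°
rotate_crank_by(+87°): θ ← -186° +87° = -99°
crank pin P = (r cos θ, r sin θ) = (-9.386068, -59.261300)
h = r sin θ − e = -59.261300 − 6 = -65.261300
x = r cos θ + √(L² − h²) = -9.386068 + √(9604.0 − 4259.0373) = -9.386068 + 73.109252 = 63.723184

63.7232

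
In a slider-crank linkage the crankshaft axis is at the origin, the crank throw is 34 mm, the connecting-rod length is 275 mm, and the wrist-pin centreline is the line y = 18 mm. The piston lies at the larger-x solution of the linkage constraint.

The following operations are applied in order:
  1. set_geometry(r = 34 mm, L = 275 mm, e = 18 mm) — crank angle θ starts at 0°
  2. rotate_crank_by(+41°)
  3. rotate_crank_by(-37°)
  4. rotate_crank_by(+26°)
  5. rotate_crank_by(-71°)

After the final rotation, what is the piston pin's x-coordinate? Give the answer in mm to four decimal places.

297.6903

set_geometry: r = 34 mm, L = 275 mm, e = 18 mm; θ ← 0°
rotate_crank_by(+41°): θ ← 0° +41° = 41°
rotate_crank_by(-37°): θ ← 41° -37° = 4°
rotate_crank_by(+26°): θ ← 4° +26° = 30°
rotate_crank_by(-71°): θ ← 30° -71° = -41°
crank pin P = (r cos θ, r sin θ) = (25.660126, -22.306007)
h = r sin θ − e = -22.306007 − 18 = -40.306007
x = r cos θ + √(L² − h²) = 25.660126 + √(75625.0 − 1624.5742) = 25.660126 + 272.030193 = 297.690319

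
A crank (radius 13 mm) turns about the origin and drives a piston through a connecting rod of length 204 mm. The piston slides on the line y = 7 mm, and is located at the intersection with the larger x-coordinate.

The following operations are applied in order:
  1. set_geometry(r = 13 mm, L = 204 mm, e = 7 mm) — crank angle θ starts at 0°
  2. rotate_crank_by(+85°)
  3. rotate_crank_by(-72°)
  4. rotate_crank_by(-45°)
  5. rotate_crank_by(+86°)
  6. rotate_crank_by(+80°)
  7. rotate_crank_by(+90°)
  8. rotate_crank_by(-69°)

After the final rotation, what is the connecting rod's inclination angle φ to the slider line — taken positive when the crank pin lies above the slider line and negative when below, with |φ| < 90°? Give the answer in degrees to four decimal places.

set_geometry: r = 13 mm, L = 204 mm, e = 7 mm; θ ← 0°
rotate_crank_by(+85°): θ ← 0° +85° = 85°
rotate_crank_by(-72°): θ ← 85° -72° = 13°
rotate_crank_by(-45°): θ ← 13° -45° = -32°
rotate_crank_by(+86°): θ ← -32° +86° = 54°
rotate_crank_by(+80°): θ ← 54° +80° = 134°
rotate_crank_by(+90°): θ ← 134° +90° = 224°
rotate_crank_by(-69°): θ ← 224° -69° = 155°
crank pin P = (r cos θ, r sin θ) = (-11.782001, 5.494037)
h = r sin θ − e = 5.494037 − 7 = -1.505963
sin φ = h / L = -1.505963 / 204 = -0.00738217
φ = arcsin(-0.00738217) = -0.422971°

-0.4230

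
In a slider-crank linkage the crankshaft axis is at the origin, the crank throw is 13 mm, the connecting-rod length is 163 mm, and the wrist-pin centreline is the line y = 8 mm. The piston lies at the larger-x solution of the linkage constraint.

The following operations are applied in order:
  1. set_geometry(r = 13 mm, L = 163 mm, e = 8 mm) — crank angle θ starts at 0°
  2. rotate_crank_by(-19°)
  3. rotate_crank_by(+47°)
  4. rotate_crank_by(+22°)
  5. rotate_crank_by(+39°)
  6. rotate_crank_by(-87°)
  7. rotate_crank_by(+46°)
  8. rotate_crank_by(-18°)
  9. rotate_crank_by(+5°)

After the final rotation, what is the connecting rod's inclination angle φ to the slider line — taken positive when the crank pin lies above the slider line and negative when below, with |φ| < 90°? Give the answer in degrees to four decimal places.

set_geometry: r = 13 mm, L = 163 mm, e = 8 mm; θ ← 0°
rotate_crank_by(-19°): θ ← 0° -19° = -19°
rotate_crank_by(+47°): θ ← -19° +47° = 28°
rotate_crank_by(+22°): θ ← 28° +22° = 50°
rotate_crank_by(+39°): θ ← 50° +39° = 89°
rotate_crank_by(-87°): θ ← 89° -87° = 2°
rotate_crank_by(+46°): θ ← 2° +46° = 48°
rotate_crank_by(-18°): θ ← 48° -18° = 30°
rotate_crank_by(+5°): θ ← 30° +5° = 35°
crank pin P = (r cos θ, r sin θ) = (10.648977, 7.456494)
h = r sin θ − e = 7.456494 − 8 = -0.543506
sin φ = h / L = -0.543506 / 163 = -0.00333439
φ = arcsin(-0.00333439) = -0.191047°

-0.1910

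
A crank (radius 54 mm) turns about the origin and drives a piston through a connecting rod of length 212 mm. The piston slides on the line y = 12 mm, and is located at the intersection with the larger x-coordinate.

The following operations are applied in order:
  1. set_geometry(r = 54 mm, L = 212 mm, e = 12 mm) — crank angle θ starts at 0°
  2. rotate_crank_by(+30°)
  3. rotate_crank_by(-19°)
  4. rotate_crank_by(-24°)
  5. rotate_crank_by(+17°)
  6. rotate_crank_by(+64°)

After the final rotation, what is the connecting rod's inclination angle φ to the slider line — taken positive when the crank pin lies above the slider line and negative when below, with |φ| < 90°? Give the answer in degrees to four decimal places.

10.3445

set_geometry: r = 54 mm, L = 212 mm, e = 12 mm; θ ← 0°
rotate_crank_by(+30°): θ ← 0° +30° = 30°
rotate_crank_by(-19°): θ ← 30° -19° = 11°
rotate_crank_by(-24°): θ ← 11° -24° = -13°
rotate_crank_by(+17°): θ ← -13° +17° = 4°
rotate_crank_by(+64°): θ ← 4° +64° = 68°
crank pin P = (r cos θ, r sin θ) = (20.228756, 50.067928)
h = r sin θ − e = 50.067928 − 12 = 38.067928
sin φ = h / L = 38.067928 / 212 = 0.17956570
φ = arcsin(0.17956570) = 10.344464°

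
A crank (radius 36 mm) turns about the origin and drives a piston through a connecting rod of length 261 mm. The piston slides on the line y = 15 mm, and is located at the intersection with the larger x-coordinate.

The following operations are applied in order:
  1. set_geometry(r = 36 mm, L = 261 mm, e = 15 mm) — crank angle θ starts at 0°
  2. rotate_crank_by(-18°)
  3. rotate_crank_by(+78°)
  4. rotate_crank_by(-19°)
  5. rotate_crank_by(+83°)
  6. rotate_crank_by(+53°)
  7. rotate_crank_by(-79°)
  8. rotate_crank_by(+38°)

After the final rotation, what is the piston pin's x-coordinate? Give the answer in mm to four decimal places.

234.9118

set_geometry: r = 36 mm, L = 261 mm, e = 15 mm; θ ← 0°
rotate_crank_by(-18°): θ ← 0° -18° = -18°
rotate_crank_by(+78°): θ ← -18° +78° = 60°
rotate_crank_by(-19°): θ ← 60° -19° = 41°
rotate_crank_by(+83°): θ ← 41° +83° = 124°
rotate_crank_by(+53°): θ ← 124° +53° = 177°
rotate_crank_by(-79°): θ ← 177° -79° = 98°
rotate_crank_by(+38°): θ ← 98° +38° = 136°
crank pin P = (r cos θ, r sin θ) = (-25.896233, 25.007701)
h = r sin θ − e = 25.007701 − 15 = 10.007701
x = r cos θ + √(L² − h²) = -25.896233 + √(68121.0 − 100.1541) = -25.896233 + 260.808063 = 234.911831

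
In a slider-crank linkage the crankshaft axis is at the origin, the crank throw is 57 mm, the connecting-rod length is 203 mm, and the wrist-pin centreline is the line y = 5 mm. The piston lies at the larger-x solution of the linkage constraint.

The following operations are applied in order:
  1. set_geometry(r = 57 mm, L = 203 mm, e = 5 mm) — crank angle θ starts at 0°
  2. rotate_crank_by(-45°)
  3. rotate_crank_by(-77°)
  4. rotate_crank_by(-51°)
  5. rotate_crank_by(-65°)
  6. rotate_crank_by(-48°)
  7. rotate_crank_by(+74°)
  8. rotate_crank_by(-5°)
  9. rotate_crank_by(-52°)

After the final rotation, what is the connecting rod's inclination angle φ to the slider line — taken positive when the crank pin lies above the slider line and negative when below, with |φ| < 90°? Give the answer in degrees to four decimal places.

14.8397

set_geometry: r = 57 mm, L = 203 mm, e = 5 mm; θ ← 0°
rotate_crank_by(-45°): θ ← 0° -45° = -45°
rotate_crank_by(-77°): θ ← -45° -77° = -122°
rotate_crank_by(-51°): θ ← -122° -51° = -173°
rotate_crank_by(-65°): θ ← -173° -65° = -238°
rotate_crank_by(-48°): θ ← -238° -48° = -286°
rotate_crank_by(+74°): θ ← -286° +74° = -212°
rotate_crank_by(-5°): θ ← -212° -5° = -217°
rotate_crank_by(-52°): θ ← -217° -52° = -269°
crank pin P = (r cos θ, r sin θ) = (-0.994787, 56.991319)
h = r sin θ − e = 56.991319 − 5 = 51.991319
sin φ = h / L = 51.991319 / 203 = 0.25611487
φ = arcsin(0.25611487) = 14.839656°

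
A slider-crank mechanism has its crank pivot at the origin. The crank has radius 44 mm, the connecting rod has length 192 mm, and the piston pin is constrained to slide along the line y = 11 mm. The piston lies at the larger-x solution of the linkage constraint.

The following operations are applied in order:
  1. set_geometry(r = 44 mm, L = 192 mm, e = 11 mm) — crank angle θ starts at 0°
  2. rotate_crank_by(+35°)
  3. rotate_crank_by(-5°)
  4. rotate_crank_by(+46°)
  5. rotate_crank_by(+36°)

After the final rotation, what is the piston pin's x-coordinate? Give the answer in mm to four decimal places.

set_geometry: r = 44 mm, L = 192 mm, e = 11 mm; θ ← 0°
rotate_crank_by(+35°): θ ← 0° +35° = 35°
rotate_crank_by(-5°): θ ← 35° -5° = 30°
rotate_crank_by(+46°): θ ← 30° +46° = 76°
rotate_crank_by(+36°): θ ← 76° +36° = 112°
crank pin P = (r cos θ, r sin θ) = (-16.482690, 40.796090)
h = r sin θ − e = 40.796090 − 11 = 29.796090
x = r cos θ + √(L² − h²) = -16.482690 + √(36864.0 − 887.8070) = -16.482690 + 189.673912 = 173.191222

173.1912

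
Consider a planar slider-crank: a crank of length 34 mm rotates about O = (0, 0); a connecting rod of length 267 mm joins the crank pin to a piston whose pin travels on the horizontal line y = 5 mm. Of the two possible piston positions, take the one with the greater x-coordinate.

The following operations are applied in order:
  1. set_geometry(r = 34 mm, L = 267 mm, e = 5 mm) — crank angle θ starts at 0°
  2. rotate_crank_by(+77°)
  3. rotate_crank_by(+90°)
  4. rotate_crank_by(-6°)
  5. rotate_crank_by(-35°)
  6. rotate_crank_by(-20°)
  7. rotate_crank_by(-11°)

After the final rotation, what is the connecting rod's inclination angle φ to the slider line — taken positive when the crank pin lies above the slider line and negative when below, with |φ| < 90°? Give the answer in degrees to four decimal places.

set_geometry: r = 34 mm, L = 267 mm, e = 5 mm; θ ← 0°
rotate_crank_by(+77°): θ ← 0° +77° = 77°
rotate_crank_by(+90°): θ ← 77° +90° = 167°
rotate_crank_by(-6°): θ ← 167° -6° = 161°
rotate_crank_by(-35°): θ ← 161° -35° = 126°
rotate_crank_by(-20°): θ ← 126° -20° = 106°
rotate_crank_by(-11°): θ ← 106° -11° = 95°
crank pin P = (r cos θ, r sin θ) = (-2.963295, 33.870620)
h = r sin θ − e = 33.870620 − 5 = 28.870620
sin φ = h / L = 28.870620 / 267 = 0.10812966
φ = arcsin(0.10812966) = 6.207510°

6.2075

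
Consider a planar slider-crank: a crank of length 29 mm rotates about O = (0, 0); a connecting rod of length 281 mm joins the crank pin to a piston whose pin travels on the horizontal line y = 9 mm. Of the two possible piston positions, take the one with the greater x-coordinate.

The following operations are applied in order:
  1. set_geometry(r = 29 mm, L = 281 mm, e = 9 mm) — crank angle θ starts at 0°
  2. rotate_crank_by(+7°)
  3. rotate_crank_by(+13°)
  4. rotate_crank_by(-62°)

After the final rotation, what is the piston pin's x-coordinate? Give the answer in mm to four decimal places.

set_geometry: r = 29 mm, L = 281 mm, e = 9 mm; θ ← 0°
rotate_crank_by(+7°): θ ← 0° +7° = 7°
rotate_crank_by(+13°): θ ← 7° +13° = 20°
rotate_crank_by(-62°): θ ← 20° -62° = -42°
crank pin P = (r cos θ, r sin θ) = (21.551200, -19.404788)
h = r sin θ − e = -19.404788 − 9 = -28.404788
x = r cos θ + √(L² − h²) = 21.551200 + √(78961.0 − 806.8320) = 21.551200 + 279.560670 = 301.111870

301.1119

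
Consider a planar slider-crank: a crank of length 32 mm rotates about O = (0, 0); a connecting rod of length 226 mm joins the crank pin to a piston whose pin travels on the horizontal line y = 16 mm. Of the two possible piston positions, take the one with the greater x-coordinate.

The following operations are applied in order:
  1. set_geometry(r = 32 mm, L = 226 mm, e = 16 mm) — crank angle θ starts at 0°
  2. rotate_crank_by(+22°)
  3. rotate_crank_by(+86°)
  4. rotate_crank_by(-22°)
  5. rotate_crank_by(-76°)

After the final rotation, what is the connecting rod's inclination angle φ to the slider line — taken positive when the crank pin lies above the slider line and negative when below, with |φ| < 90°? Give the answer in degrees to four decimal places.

-2.6485

set_geometry: r = 32 mm, L = 226 mm, e = 16 mm; θ ← 0°
rotate_crank_by(+22°): θ ← 0° +22° = 22°
rotate_crank_by(+86°): θ ← 22° +86° = 108°
rotate_crank_by(-22°): θ ← 108° -22° = 86°
rotate_crank_by(-76°): θ ← 86° -76° = 10°
crank pin P = (r cos θ, r sin θ) = (31.513848, 5.556742)
h = r sin θ − e = 5.556742 − 16 = -10.443258
sin φ = h / L = -10.443258 / 226 = -0.04620911
φ = arcsin(-0.04620911) = -2.648530°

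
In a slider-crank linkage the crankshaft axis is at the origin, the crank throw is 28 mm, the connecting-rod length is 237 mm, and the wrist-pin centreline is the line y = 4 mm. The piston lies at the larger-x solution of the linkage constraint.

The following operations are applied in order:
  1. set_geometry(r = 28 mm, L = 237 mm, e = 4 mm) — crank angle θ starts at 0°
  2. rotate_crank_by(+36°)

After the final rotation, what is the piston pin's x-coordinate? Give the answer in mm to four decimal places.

set_geometry: r = 28 mm, L = 237 mm, e = 4 mm; θ ← 0°
rotate_crank_by(+36°): θ ← 0° +36° = 36°
crank pin P = (r cos θ, r sin θ) = (22.652476, 16.457987)
h = r sin θ − e = 16.457987 − 4 = 12.457987
x = r cos θ + √(L² − h²) = 22.652476 + √(56169.0 − 155.2014) = 22.652476 + 236.672344 = 259.324820

259.3248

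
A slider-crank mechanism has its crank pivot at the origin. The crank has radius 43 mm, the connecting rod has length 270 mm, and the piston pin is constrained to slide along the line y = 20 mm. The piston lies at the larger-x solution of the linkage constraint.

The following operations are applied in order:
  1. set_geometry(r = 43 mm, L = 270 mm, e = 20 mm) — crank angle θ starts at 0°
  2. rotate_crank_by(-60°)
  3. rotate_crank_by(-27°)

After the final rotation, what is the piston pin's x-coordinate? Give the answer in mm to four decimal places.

set_geometry: r = 43 mm, L = 270 mm, e = 20 mm; θ ← 0°
rotate_crank_by(-60°): θ ← 0° -60° = -60°
rotate_crank_by(-27°): θ ← -60° -27° = -87°
crank pin P = (r cos θ, r sin θ) = (2.250446, -42.941070)
h = r sin θ − e = -42.941070 − 20 = -62.941070
x = r cos θ + √(L² − h²) = 2.250446 + √(72900.0 − 3961.5783) = 2.250446 + 262.561272 = 264.811718

264.8117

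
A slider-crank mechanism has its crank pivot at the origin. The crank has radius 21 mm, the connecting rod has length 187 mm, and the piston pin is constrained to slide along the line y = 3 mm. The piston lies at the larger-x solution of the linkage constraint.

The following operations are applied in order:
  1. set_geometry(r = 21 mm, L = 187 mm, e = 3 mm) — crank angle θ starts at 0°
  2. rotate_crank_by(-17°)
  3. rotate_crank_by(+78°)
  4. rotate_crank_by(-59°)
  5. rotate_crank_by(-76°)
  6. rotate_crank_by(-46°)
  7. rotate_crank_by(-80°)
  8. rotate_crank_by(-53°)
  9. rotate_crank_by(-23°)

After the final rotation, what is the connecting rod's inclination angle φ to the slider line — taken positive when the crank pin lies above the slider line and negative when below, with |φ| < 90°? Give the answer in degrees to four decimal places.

5.4882

set_geometry: r = 21 mm, L = 187 mm, e = 3 mm; θ ← 0°
rotate_crank_by(-17°): θ ← 0° -17° = -17°
rotate_crank_by(+78°): θ ← -17° +78° = 61°
rotate_crank_by(-59°): θ ← 61° -59° = 2°
rotate_crank_by(-76°): θ ← 2° -76° = -74°
rotate_crank_by(-46°): θ ← -74° -46° = -120°
rotate_crank_by(-80°): θ ← -120° -80° = -200°
rotate_crank_by(-53°): θ ← -200° -53° = -253°
rotate_crank_by(-23°): θ ← -253° -23° = -276°
crank pin P = (r cos θ, r sin θ) = (2.195098, 20.884960)
h = r sin θ − e = 20.884960 − 3 = 17.884960
sin φ = h / L = 17.884960 / 187 = 0.09564150
φ = arcsin(0.09564150) = 5.488243°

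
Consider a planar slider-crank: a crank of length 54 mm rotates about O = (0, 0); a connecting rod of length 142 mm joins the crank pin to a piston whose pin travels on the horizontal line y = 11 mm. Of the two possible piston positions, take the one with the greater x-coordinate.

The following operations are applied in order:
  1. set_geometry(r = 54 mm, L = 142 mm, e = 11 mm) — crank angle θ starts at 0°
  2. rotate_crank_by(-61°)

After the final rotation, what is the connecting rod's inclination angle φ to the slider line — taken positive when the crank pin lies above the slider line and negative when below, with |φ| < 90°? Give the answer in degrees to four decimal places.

set_geometry: r = 54 mm, L = 142 mm, e = 11 mm; θ ← 0°
rotate_crank_by(-61°): θ ← 0° -61° = -61°
crank pin P = (r cos θ, r sin θ) = (26.179719, -47.229464)
h = r sin θ − e = -47.229464 − 11 = -58.229464
sin φ = h / L = -58.229464 / 142 = -0.41006665
φ = arcsin(-0.41006665) = -24.209022°

-24.2090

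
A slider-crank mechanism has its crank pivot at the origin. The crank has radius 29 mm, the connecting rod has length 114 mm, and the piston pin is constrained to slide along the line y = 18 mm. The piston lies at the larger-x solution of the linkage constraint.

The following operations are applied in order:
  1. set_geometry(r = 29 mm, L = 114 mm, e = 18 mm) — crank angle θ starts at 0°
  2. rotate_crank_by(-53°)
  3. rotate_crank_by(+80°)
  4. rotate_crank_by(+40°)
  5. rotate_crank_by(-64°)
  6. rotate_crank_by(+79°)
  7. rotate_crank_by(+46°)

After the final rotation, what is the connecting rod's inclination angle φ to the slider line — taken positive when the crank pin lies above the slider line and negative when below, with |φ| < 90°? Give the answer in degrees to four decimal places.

set_geometry: r = 29 mm, L = 114 mm, e = 18 mm; θ ← 0°
rotate_crank_by(-53°): θ ← 0° -53° = -53°
rotate_crank_by(+80°): θ ← -53° +80° = 27°
rotate_crank_by(+40°): θ ← 27° +40° = 67°
rotate_crank_by(-64°): θ ← 67° -64° = 3°
rotate_crank_by(+79°): θ ← 3° +79° = 82°
rotate_crank_by(+46°): θ ← 82° +46° = 128°
crank pin P = (r cos θ, r sin θ) = (-17.854183, 22.852312)
h = r sin θ − e = 22.852312 − 18 = 4.852312
sin φ = h / L = 4.852312 / 114 = 0.04256414
φ = arcsin(0.04256414) = 2.439483°

2.4395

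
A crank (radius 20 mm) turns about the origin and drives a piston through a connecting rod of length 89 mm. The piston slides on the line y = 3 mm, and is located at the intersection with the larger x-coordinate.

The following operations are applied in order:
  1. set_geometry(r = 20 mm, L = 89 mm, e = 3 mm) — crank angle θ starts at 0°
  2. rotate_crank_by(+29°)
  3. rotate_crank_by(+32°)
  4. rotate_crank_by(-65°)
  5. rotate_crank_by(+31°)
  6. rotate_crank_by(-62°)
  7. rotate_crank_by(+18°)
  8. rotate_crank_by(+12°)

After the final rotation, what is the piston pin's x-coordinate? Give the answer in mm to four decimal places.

108.7974

set_geometry: r = 20 mm, L = 89 mm, e = 3 mm; θ ← 0°
rotate_crank_by(+29°): θ ← 0° +29° = 29°
rotate_crank_by(+32°): θ ← 29° +32° = 61°
rotate_crank_by(-65°): θ ← 61° -65° = -4°
rotate_crank_by(+31°): θ ← -4° +31° = 27°
rotate_crank_by(-62°): θ ← 27° -62° = -35°
rotate_crank_by(+18°): θ ← -35° +18° = -17°
rotate_crank_by(+12°): θ ← -17° +12° = -5°
crank pin P = (r cos θ, r sin θ) = (19.923894, -1.743115)
h = r sin θ − e = -1.743115 − 3 = -4.743115
x = r cos θ + √(L² − h²) = 19.923894 + √(7921.0 − 22.4971) = 19.923894 + 88.873522 = 108.797416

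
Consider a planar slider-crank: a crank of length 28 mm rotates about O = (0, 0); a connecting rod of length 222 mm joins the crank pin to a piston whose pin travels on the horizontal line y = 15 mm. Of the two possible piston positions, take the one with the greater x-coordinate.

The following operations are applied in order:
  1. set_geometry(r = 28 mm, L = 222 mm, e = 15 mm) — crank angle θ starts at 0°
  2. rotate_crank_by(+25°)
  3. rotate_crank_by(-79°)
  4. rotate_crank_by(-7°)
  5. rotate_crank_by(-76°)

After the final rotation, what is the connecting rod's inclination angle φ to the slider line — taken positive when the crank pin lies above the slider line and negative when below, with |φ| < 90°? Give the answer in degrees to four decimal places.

-8.8348

set_geometry: r = 28 mm, L = 222 mm, e = 15 mm; θ ← 0°
rotate_crank_by(+25°): θ ← 0° +25° = 25°
rotate_crank_by(-79°): θ ← 25° -79° = -54°
rotate_crank_by(-7°): θ ← -54° -7° = -61°
rotate_crank_by(-76°): θ ← -61° -76° = -137°
crank pin P = (r cos θ, r sin θ) = (-20.477904, -19.095954)
h = r sin θ − e = -19.095954 − 15 = -34.095954
sin φ = h / L = -34.095954 / 222 = -0.15358538
φ = arcsin(-0.15358538) = -8.834762°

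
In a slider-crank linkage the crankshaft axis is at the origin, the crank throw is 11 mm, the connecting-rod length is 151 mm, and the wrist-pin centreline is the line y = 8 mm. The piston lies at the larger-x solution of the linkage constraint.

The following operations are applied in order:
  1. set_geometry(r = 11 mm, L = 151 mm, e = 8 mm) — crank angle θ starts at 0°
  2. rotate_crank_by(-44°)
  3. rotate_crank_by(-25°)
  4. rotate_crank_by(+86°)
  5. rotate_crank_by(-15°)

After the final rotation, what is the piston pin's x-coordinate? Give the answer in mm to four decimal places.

set_geometry: r = 11 mm, L = 151 mm, e = 8 mm; θ ← 0°
rotate_crank_by(-44°): θ ← 0° -44° = -44°
rotate_crank_by(-25°): θ ← -44° -25° = -69°
rotate_crank_by(+86°): θ ← -69° +86° = 17°
rotate_crank_by(-15°): θ ← 17° -15° = 2°
crank pin P = (r cos θ, r sin θ) = (10.993299, 0.383894)
h = r sin θ − e = 0.383894 − 8 = -7.616106
x = r cos θ + √(L² − h²) = 10.993299 + √(22801.0 − 58.0051) = 10.993299 + 150.807808 = 161.801107

161.8011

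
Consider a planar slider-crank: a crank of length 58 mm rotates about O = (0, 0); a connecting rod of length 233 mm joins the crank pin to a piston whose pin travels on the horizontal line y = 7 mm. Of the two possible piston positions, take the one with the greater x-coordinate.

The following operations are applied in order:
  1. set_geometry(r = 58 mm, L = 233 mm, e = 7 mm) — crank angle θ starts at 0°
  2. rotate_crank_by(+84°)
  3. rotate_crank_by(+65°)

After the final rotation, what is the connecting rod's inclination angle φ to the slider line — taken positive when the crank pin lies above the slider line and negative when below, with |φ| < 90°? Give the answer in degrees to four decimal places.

5.6335

set_geometry: r = 58 mm, L = 233 mm, e = 7 mm; θ ← 0°
rotate_crank_by(+84°): θ ← 0° +84° = 84°
rotate_crank_by(+65°): θ ← 84° +65° = 149°
crank pin P = (r cos θ, r sin θ) = (-49.715703, 29.872208)
h = r sin θ − e = 29.872208 − 7 = 22.872208
sin φ = h / L = 22.872208 / 233 = 0.09816398
φ = arcsin(0.09816398) = 5.633454°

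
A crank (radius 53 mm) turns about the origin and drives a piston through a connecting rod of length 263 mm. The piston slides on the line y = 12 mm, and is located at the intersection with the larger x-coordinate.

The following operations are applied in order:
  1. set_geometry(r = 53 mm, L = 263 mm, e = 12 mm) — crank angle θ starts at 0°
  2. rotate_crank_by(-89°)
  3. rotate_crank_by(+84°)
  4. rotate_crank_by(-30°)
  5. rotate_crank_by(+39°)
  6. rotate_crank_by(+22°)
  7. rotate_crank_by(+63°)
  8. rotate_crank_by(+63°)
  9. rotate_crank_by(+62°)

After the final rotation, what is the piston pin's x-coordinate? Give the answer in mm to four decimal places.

215.7442

set_geometry: r = 53 mm, L = 263 mm, e = 12 mm; θ ← 0°
rotate_crank_by(-89°): θ ← 0° -89° = -89°
rotate_crank_by(+84°): θ ← -89° +84° = -5°
rotate_crank_by(-30°): θ ← -5° -30° = -35°
rotate_crank_by(+39°): θ ← -35° +39° = 4°
rotate_crank_by(+22°): θ ← 4° +22° = 26°
rotate_crank_by(+63°): θ ← 26° +63° = 89°
rotate_crank_by(+63°): θ ← 89° +63° = 152°
rotate_crank_by(+62°): θ ← 152° +62° = 214°
crank pin P = (r cos θ, r sin θ) = (-43.938991, -29.637224)
h = r sin θ − e = -29.637224 − 12 = -41.637224
x = r cos θ + √(L² − h²) = -43.938991 + √(69169.0 − 1733.6584) = -43.938991 + 259.683156 = 215.744165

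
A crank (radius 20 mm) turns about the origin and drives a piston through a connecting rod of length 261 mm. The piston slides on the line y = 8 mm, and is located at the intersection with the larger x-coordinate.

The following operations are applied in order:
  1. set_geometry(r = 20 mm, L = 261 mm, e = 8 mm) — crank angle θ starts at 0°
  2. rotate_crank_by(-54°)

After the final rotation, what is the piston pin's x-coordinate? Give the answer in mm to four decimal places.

271.6332

set_geometry: r = 20 mm, L = 261 mm, e = 8 mm; θ ← 0°
rotate_crank_by(-54°): θ ← 0° -54° = -54°
crank pin P = (r cos θ, r sin θ) = (11.755705, -16.180340)
h = r sin θ − e = -16.180340 − 8 = -24.180340
x = r cos θ + √(L² − h²) = 11.755705 + √(68121.0 − 584.6888) = 11.755705 + 259.877493 = 271.633198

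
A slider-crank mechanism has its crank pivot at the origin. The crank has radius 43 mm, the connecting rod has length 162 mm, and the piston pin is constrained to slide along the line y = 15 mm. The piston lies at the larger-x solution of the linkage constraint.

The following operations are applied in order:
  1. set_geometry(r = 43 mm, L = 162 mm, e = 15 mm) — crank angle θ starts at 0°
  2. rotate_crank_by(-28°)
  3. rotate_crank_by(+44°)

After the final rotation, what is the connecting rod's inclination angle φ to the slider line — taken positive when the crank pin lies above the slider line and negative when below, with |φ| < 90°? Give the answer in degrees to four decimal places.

-1.1133

set_geometry: r = 43 mm, L = 162 mm, e = 15 mm; θ ← 0°
rotate_crank_by(-28°): θ ← 0° -28° = -28°
rotate_crank_by(+44°): θ ← -28° +44° = 16°
crank pin P = (r cos θ, r sin θ) = (41.334253, 11.852406)
h = r sin θ − e = 11.852406 − 15 = -3.147594
sin φ = h / L = -3.147594 / 162 = -0.01942959
φ = arcsin(-0.01942959) = -1.113304°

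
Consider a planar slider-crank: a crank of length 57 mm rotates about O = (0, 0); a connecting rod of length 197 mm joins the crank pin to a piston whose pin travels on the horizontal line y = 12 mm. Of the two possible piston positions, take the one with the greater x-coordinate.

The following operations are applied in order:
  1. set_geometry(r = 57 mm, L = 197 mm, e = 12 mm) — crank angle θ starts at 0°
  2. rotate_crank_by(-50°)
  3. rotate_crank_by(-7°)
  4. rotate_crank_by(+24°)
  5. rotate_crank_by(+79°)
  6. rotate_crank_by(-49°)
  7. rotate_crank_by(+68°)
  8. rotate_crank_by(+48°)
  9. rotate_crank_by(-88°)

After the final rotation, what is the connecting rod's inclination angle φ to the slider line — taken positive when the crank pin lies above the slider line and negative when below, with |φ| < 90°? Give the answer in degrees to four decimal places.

3.5183

set_geometry: r = 57 mm, L = 197 mm, e = 12 mm; θ ← 0°
rotate_crank_by(-50°): θ ← 0° -50° = -50°
rotate_crank_by(-7°): θ ← -50° -7° = -57°
rotate_crank_by(+24°): θ ← -57° +24° = -33°
rotate_crank_by(+79°): θ ← -33° +79° = 46°
rotate_crank_by(-49°): θ ← 46° -49° = -3°
rotate_crank_by(+68°): θ ← -3° +68° = 65°
rotate_crank_by(+48°): θ ← 65° +48° = 113°
rotate_crank_by(-88°): θ ← 113° -88° = 25°
crank pin P = (r cos θ, r sin θ) = (51.659544, 24.089241)
h = r sin θ − e = 24.089241 − 12 = 12.089241
sin φ = h / L = 12.089241 / 197 = 0.06136671
φ = arcsin(0.06136671) = 3.518264°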